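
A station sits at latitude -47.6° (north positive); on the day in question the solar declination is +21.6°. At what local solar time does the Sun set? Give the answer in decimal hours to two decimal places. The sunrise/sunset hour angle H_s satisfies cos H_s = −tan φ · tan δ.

16.29 h

−tan φ tan δ = −(-1.0951)(0.3959) = 0.4336; H_s = arccos(0.4336) = 64.30°.
Sunset is at 12 + H_s/15 = 12 + 4.287 = 16.287 h local solar time.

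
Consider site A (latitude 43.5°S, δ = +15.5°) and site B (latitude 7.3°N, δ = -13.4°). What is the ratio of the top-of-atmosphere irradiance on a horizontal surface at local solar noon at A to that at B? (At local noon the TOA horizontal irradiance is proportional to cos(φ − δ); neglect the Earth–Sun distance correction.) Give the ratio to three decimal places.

0.551

A: cos θ_z = cos(-43.5° − (15.5°)) = 0.5150.
B: cos θ_z = cos(7.3° − (-13.4°)) = 0.9354.
Ratio A/B = 0.5150 / 0.9354 = 0.5506.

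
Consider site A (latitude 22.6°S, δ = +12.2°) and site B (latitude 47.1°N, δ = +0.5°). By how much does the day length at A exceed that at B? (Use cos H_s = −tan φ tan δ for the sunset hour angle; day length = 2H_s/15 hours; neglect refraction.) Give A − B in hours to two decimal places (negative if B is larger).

-0.76 h

A: H_s = arccos(−tan -22.6° · tan 12.2°) = 84.84°, so 2H_s/15 = 11.3120 h.
B: H_s = arccos(−tan 47.1° · tan 0.5°) = 90.54°, so 2H_s/15 = 12.0720 h.
A − B = 11.3120 − 12.0720 = -0.7600 h.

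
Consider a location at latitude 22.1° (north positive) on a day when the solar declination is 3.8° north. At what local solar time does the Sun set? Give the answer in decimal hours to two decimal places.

18.10 h

The sunset hour angle satisfies cos H_s = −tan φ tan δ = -0.0270, giving H_s = 91.55°.
Sunset is at 12 + H_s/15 = 12 + 6.103 = 18.103 h local solar time.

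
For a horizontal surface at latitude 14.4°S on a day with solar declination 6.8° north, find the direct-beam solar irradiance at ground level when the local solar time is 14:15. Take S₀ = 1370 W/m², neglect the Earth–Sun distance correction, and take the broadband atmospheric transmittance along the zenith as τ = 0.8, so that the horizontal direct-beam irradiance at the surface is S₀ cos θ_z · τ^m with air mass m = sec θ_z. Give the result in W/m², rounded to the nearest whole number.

790 W/m²

Hour angle H = 15° × (14.25 − 12) = 33.75°.
cos θ_z = sin φ sin δ + cos φ cos δ cos H = (-0.2487)(0.1184) + (0.9686)(0.9930)(0.8315) = 0.7703.
Air mass m = 1/cos θ_z = 1/0.7703 = 1.298; τ^m = 0.8^1.298 = 0.7485.
Surface direct beam = 1370 × 0.7703 × 0.7485 = 789.90 W/m².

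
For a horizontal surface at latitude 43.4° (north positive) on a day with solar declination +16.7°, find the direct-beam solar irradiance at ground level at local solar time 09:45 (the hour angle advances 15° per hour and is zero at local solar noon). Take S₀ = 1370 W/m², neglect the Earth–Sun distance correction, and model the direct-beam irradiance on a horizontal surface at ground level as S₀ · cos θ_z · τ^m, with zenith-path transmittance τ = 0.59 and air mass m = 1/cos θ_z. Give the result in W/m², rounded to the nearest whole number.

539 W/m²

Hour angle H = 15° × (9.75 − 12) = -33.75°.
cos θ_z = sin φ sin δ + cos φ cos δ cos H = (0.6871)(0.2874) + (0.7266)(0.9578)(0.8315) = 0.7761.
Air mass m = 1/cos θ_z = 1/0.7761 = 1.288; τ^m = 0.59^1.288 = 0.5068.
Surface direct beam = 1370 × 0.7761 × 0.5068 = 538.86 W/m².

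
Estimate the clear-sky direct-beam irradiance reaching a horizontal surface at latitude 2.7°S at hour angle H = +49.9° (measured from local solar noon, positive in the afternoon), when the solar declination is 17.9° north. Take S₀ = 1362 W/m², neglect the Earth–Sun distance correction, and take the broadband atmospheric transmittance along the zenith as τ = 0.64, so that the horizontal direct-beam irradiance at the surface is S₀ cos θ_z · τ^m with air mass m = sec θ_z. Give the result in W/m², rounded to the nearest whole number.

With φ = -2.7°, δ = 17.9°, H = 49.90°: sin φ sin δ = -0.0145, cos φ cos δ cos H = 0.6123, so cos θ_z = 0.5978.
Air mass m = 1/cos θ_z = 1/0.5978 = 1.673; τ^m = 0.64^1.673 = 0.4740.
Surface direct beam = 1362 × 0.5978 × 0.4740 = 385.93 W/m².

386 W/m²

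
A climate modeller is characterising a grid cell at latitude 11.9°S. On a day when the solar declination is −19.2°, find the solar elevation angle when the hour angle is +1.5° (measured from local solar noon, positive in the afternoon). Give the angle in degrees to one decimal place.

82.6°

With φ = -11.9°, δ = -19.2°, H = 1.50°: sin φ sin δ = 0.0678, cos φ cos δ cos H = 0.9238, so cos θ_z = 0.9916.
θ_z = arccos(0.9916) = 7.43°, so the elevation is 90° − 7.43° = 82.57°.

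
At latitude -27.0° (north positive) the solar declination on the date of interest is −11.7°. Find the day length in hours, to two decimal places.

−tan φ tan δ = −(-0.5095)(-0.2071) = -0.1055; H_s = arccos(-0.1055) = 96.06°.
Day length = 2 H_s / 15° h⁻¹ = 192.12° / 15 = 12.808 h.

12.81 hours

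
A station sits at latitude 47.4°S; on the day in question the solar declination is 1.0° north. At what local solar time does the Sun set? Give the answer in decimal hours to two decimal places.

cos H_s = −tan(-47.4°) · tan(1.0°) = 0.0190, so H_s = arccos(0.0190) = 88.91°.
Sunset is at 12 + H_s/15 = 12 + 5.927 = 17.927 h local solar time.

17.93 h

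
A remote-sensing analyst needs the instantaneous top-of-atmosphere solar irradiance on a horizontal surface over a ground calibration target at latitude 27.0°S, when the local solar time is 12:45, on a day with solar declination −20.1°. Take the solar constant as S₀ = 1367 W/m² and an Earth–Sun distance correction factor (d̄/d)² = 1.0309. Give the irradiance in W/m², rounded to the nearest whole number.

1376 W/m²

Hour angle H = 15° × (12.75 − 12) = 11.25°.
cos θ_z = sin φ sin δ + cos φ cos δ cos H = (-0.4540)(-0.3437) + (0.8910)(0.9391)(0.9808) = 0.9767.
Top-of-atmosphere irradiance = S₀ (d̄/d)² cos θ_z = 1367 × 1.0309 × 0.9767 = 1376.41 W/m².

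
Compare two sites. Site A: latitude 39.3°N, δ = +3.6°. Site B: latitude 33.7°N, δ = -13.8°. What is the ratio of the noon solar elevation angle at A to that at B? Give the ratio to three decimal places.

A: 90° − |39.3 − (3.6)| = 54.30°.
B: 90° − |33.7 − (-13.8)| = 42.50°.
Ratio A/B = 54.3000 / 42.5000 = 1.2776.

1.278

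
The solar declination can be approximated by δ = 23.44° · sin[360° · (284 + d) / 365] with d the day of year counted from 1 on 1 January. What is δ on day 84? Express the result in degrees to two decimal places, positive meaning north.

+1.21°

360 × (284 + 84) / 365 = 362.959°; sin(362.959°) = 0.0516.
δ = 23.44 × 0.0516 = 1.210° ≈ +1.21°.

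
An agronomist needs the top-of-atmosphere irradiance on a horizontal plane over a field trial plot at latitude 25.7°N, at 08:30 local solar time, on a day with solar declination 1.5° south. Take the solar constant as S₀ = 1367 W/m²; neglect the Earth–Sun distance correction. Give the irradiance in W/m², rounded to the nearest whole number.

734 W/m²

Hour angle H = 15° × (8.5 − 12) = -52.50°.
cos θ_z = sin(25.7°) sin(-1.5°) + cos(25.7°) cos(-1.5°) cos(-52.50°) = -0.0114 + 0.5484 = 0.5370.
Top-of-atmosphere irradiance = S₀ cos θ_z = 1367 × 0.5370 = 734.08 W/m².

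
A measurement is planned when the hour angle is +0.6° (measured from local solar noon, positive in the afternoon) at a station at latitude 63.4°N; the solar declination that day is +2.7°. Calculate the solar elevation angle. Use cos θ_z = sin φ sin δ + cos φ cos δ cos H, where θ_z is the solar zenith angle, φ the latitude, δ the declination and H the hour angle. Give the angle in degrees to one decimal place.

29.3°

With φ = 63.4°, δ = 2.7°, H = 0.60°: sin φ sin δ = 0.0421, cos φ cos δ cos H = 0.4472, so cos θ_z = 0.4893.
θ_z = arccos(0.4893) = 60.71°, so the elevation is 90° − 60.71° = 29.29°.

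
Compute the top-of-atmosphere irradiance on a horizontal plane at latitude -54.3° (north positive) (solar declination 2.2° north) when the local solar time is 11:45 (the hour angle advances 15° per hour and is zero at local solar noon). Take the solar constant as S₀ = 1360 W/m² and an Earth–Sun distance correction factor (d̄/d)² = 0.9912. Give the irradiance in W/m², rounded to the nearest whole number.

742 W/m²

Hour angle H = 15° × (11.75 − 12) = -3.75°.
With φ = -54.3°, δ = 2.2°, H = -3.75°: sin φ sin δ = -0.0312, cos φ cos δ cos H = 0.5819, so cos θ_z = 0.5507.
Top-of-atmosphere irradiance = S₀ (d̄/d)² cos θ_z = 1360 × 0.9912 × 0.5507 = 742.36 W/m².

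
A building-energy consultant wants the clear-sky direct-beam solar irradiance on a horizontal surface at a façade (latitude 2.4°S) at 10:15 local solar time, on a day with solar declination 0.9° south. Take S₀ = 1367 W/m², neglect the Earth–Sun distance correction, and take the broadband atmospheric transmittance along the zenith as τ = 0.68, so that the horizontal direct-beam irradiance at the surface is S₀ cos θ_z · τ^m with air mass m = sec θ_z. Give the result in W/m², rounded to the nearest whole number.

Hour angle H = 15° × (10.25 − 12) = -26.25°.
cos θ_z = sin(-2.4°) sin(-0.9°) + cos(-2.4°) cos(-0.9°) cos(-26.25°) = 0.0007 + 0.8960 = 0.8967.
Air mass m = 1/cos θ_z = 1/0.8967 = 1.115; τ^m = 0.68^1.115 = 0.6505.
Surface direct beam = 1367 × 0.8967 × 0.6505 = 797.38 W/m².

797 W/m²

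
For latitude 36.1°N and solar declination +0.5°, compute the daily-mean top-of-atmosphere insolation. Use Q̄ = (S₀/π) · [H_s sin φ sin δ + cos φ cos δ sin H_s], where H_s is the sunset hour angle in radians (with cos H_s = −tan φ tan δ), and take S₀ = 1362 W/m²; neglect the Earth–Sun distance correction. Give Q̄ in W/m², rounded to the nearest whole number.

cos H_s = −tan(36.1°) · tan(0.5°) = -0.0064, so H_s = arccos(-0.0064) = 90.37°. In radians, H_s = 1.5773.
H_s sin φ sin δ = 1.5773 × 0.5892 × 0.0087 = 0.0081.
cos φ cos δ sin H_s = 0.8080 × 1.0000 × 1.0000 = 0.8080.
Q̄ = (1362/π) × (0.0081 + 0.8080) = 433.54 × 0.8161 = 353.81 W/m².

354 W/m²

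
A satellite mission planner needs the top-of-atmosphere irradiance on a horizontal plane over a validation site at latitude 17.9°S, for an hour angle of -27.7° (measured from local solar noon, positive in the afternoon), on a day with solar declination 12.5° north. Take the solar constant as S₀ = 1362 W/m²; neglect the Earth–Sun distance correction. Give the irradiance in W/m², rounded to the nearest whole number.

1030 W/m²

With φ = -17.9°, δ = 12.5°, H = -27.70°: sin φ sin δ = -0.0665, cos φ cos δ cos H = 0.8226, so cos θ_z = 0.7561.
Top-of-atmosphere irradiance = S₀ cos θ_z = 1362 × 0.7561 = 1029.81 W/m².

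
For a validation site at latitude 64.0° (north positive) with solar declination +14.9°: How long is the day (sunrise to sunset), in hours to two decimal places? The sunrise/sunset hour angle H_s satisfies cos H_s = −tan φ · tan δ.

The sunset hour angle satisfies cos H_s = −tan φ tan δ = -0.5455, giving H_s = 123.06°.
Day length = 2 H_s / 15° h⁻¹ = 246.12° / 15 = 16.408 h.

16.41 hours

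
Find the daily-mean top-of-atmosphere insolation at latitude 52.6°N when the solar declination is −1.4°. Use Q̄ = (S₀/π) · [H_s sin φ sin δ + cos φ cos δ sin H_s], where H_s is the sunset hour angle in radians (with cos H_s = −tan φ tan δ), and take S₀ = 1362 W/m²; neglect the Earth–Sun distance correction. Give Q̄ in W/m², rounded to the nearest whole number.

250 W/m²

The sunset hour angle satisfies cos H_s = −tan φ tan δ = 0.0320, giving H_s = 88.17°. In radians, H_s = 1.5389.
H_s sin φ sin δ = 1.5389 × 0.7944 × -0.0244 = -0.0298.
cos φ cos δ sin H_s = 0.6074 × 0.9997 × 0.9995 = 0.6069.
Q̄ = (1362/π) × (-0.0298 + 0.6069) = 433.54 × 0.5771 = 250.20 W/m².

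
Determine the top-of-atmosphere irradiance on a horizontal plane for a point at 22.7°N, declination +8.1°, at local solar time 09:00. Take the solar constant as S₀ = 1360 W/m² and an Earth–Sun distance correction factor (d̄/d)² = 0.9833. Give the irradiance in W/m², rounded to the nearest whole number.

Hour angle H = 15° × (9 − 12) = -45.00°.
cos θ_z = sin(22.7°) sin(8.1°) + cos(22.7°) cos(8.1°) cos(-45.00°) = 0.0544 + 0.6458 = 0.7002.
Top-of-atmosphere irradiance = S₀ (d̄/d)² cos θ_z = 1360 × 0.9833 × 0.7002 = 936.37 W/m².

936 W/m²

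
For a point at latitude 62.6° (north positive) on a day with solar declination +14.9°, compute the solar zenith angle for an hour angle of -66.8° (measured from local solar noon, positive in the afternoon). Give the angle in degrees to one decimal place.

66.2°

cos θ_z = sin(62.6°) sin(14.9°) + cos(62.6°) cos(14.9°) cos(-66.80°) = 0.2283 + 0.1752 = 0.4035.
θ_z = arccos(0.4035) = 66.20°.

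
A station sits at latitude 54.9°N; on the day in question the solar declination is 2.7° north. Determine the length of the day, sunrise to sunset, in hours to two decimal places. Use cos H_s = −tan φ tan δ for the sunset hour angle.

12.51 hours

cos H_s = −tan(54.9°) · tan(2.7°) = -0.0671, so H_s = arccos(-0.0671) = 93.85°.
Day length = 2 H_s / 15° h⁻¹ = 187.70° / 15 = 12.513 h.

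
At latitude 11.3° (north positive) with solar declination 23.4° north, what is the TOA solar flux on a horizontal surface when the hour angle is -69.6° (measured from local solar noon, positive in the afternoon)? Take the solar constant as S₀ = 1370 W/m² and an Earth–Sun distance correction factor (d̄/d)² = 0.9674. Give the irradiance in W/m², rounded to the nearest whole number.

cos θ_z = sin φ sin δ + cos φ cos δ cos H = (0.1959)(0.3971) + (0.9806)(0.9178)(0.3486) = 0.3915.
Top-of-atmosphere irradiance = S₀ (d̄/d)² cos θ_z = 1370 × 0.9674 × 0.3915 = 518.87 W/m².

519 W/m²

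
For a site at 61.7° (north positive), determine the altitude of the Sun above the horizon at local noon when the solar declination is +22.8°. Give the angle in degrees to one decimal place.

At local solar noon the hour angle is zero, so the elevation is 90° − |φ − δ| = 90° − |61.7° − (22.8°)| = 90° − 38.9° = 51.1°.

51.1°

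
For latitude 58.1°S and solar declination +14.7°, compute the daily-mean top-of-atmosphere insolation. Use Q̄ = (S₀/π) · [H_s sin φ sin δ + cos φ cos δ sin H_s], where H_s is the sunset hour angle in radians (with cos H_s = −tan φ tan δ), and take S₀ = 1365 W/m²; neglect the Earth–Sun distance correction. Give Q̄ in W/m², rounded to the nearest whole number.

95 W/m²

The sunset hour angle satisfies cos H_s = −tan φ tan δ = 0.4215, giving H_s = 65.07°. In radians, H_s = 1.1357.
H_s sin φ sin δ = 1.1357 × -0.8490 × 0.2538 = -0.2447.
cos φ cos δ sin H_s = 0.5284 × 0.9673 × 0.9068 = 0.4635.
Q̄ = (1365/π) × (-0.2447 + 0.4635) = 434.49 × 0.2188 = 95.07 W/m².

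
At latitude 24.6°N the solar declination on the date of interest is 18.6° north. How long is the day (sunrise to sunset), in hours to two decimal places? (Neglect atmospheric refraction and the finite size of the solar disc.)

13.18 hours

−tan φ tan δ = −(0.4578)(0.3365) = -0.1540; H_s = arccos(-0.1540) = 98.86°.
Day length = 2 H_s / 15° h⁻¹ = 197.72° / 15 = 13.181 h.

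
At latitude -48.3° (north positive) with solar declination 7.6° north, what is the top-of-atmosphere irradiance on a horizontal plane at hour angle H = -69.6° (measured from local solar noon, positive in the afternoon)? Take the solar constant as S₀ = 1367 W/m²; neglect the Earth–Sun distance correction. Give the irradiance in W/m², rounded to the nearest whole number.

cos θ_z = sin φ sin δ + cos φ cos δ cos H = (-0.7466)(0.1323) + (0.6652)(0.9912)(0.3486) = 0.1311.
Top-of-atmosphere irradiance = S₀ cos θ_z = 1367 × 0.1311 = 179.21 W/m².

179 W/m²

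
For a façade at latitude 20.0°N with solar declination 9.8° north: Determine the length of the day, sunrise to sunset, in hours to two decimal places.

12.48 hours

−tan φ tan δ = −(0.3640)(0.1727) = -0.0629; H_s = arccos(-0.0629) = 93.61°.
Day length = 2 H_s / 15° h⁻¹ = 187.22° / 15 = 12.481 h.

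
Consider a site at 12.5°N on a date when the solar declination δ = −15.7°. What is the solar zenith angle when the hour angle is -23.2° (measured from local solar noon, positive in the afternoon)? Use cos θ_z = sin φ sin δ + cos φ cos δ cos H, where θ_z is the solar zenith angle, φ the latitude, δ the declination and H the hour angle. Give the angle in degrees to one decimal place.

With φ = 12.5°, δ = -15.7°, H = -23.20°: sin φ sin δ = -0.0586, cos φ cos δ cos H = 0.8639, so cos θ_z = 0.8053.
θ_z = arccos(0.8053) = 36.36°.

36.4°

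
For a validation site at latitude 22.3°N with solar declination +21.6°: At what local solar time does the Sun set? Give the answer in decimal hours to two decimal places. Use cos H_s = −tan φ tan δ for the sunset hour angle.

The sunset hour angle satisfies cos H_s = −tan φ tan δ = -0.1624, giving H_s = 99.35°.
Sunset is at 12 + H_s/15 = 12 + 6.623 = 18.623 h local solar time.

18.62 h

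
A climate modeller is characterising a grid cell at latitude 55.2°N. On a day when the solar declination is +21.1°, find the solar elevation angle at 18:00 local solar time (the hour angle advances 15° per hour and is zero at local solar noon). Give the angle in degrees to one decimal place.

17.2°

Hour angle H = 15° × (18 − 12) = 90.00°.
cos θ_z = sin(55.2°) sin(21.1°) + cos(55.2°) cos(21.1°) cos(90.00°) = 0.2956 + 0.0000 = 0.2956.
θ_z = arccos(0.2956) = 72.81°, so the elevation is 90° − 72.81° = 17.19°.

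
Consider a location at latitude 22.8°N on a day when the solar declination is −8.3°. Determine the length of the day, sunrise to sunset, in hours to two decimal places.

−tan φ tan δ = −(0.4204)(-0.1459) = 0.0613; H_s = arccos(0.0613) = 86.49°.
Day length = 2 H_s / 15° h⁻¹ = 172.98° / 15 = 11.532 h.

11.53 hours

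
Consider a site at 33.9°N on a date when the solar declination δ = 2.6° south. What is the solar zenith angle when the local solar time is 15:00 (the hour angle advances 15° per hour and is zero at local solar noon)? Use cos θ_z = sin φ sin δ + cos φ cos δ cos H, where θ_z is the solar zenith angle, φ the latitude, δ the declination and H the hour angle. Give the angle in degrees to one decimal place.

55.9°

Hour angle H = 15° × (15 − 12) = 45.00°.
With φ = 33.9°, δ = -2.6°, H = 45.00°: sin φ sin δ = -0.0253, cos φ cos δ cos H = 0.5863, so cos θ_z = 0.5610.
θ_z = arccos(0.5610) = 55.88°.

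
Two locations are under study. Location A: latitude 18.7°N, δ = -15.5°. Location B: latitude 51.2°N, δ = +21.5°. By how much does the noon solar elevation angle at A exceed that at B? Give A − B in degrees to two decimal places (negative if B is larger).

A: 90° − |18.7 − (-15.5)| = 55.80°.
B: 90° − |51.2 − (21.5)| = 60.30°.
A − B = 55.80 − 60.30 = -4.50°.

-4.50°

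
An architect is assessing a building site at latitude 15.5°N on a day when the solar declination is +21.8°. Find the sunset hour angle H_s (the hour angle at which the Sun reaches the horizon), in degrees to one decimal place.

96.4°

−tan φ tan δ = −(0.2773)(0.4000) = -0.1109; H_s = arccos(-0.1109) = 96.37°.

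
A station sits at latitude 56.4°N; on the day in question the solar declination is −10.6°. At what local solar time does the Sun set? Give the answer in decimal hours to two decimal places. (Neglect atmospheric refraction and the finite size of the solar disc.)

The sunset hour angle satisfies cos H_s = −tan φ tan δ = 0.2817, giving H_s = 73.64°.
Sunset is at 12 + H_s/15 = 12 + 4.909 = 16.909 h local solar time.

16.91 h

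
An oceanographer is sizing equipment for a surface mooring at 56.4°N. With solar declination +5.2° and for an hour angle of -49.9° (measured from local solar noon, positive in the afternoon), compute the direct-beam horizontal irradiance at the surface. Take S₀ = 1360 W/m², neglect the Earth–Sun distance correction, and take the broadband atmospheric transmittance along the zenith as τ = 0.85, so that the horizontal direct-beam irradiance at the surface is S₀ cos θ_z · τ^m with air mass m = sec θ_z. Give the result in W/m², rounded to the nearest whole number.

401 W/m²

cos θ_z = sin(56.4°) sin(5.2°) + cos(56.4°) cos(5.2°) cos(-49.90°) = 0.0755 + 0.3550 = 0.4305.
Air mass m = 1/cos θ_z = 1/0.4305 = 2.323; τ^m = 0.85^2.323 = 0.6856.
Surface direct beam = 1360 × 0.4305 × 0.6856 = 401.41 W/m².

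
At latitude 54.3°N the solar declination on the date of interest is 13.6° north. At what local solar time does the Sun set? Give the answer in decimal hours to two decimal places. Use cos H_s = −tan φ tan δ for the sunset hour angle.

cos H_s = −tan(54.3°) · tan(13.6°) = -0.3367, so H_s = arccos(-0.3367) = 109.68°.
Sunset is at 12 + H_s/15 = 12 + 7.312 = 19.312 h local solar time.

19.31 h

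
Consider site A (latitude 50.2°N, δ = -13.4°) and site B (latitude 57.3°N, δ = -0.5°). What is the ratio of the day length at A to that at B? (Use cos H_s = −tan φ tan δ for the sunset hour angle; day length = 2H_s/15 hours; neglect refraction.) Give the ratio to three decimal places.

0.823

A: H_s = arccos(−tan 50.2° · tan -13.4°) = 73.39°, so 2H_s/15 = 9.7853 h.
B: H_s = arccos(−tan 57.3° · tan -0.5°) = 89.22°, so 2H_s/15 = 11.8960 h.
Ratio A/B = 9.7853 / 11.8960 = 0.8226.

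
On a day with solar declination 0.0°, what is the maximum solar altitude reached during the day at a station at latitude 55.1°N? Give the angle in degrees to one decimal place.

At local solar noon the hour angle is zero, so the elevation is 90° − |φ − δ| = 90° − |55.1° − (0.0°)| = 90° − 55.1° = 34.9°.

34.9°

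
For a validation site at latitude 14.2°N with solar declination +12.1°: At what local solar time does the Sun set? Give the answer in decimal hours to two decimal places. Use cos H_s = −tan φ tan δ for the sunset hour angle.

The sunset hour angle satisfies cos H_s = −tan φ tan δ = -0.0542, giving H_s = 93.11°.
Sunset is at 12 + H_s/15 = 12 + 6.207 = 18.207 h local solar time.

18.21 h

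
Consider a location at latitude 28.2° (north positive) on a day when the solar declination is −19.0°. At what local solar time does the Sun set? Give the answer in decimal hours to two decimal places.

17.29 h

cos H_s = −tan(28.2°) · tan(-19.0°) = 0.1846, so H_s = arccos(0.1846) = 79.36°.
Sunset is at 12 + H_s/15 = 12 + 5.291 = 17.291 h local solar time.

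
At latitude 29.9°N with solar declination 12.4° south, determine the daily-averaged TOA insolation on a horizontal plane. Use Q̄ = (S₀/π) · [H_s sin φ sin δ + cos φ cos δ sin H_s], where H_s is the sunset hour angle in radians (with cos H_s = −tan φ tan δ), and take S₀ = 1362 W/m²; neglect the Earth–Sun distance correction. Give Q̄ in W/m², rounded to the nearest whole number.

297 W/m²

cos H_s = −tan(29.9°) · tan(-12.4°) = 0.1264, so H_s = arccos(0.1264) = 82.74°. In radians, H_s = 1.4441.
H_s sin φ sin δ = 1.4441 × 0.4985 × -0.2147 = -0.1546.
cos φ cos δ sin H_s = 0.8669 × 0.9767 × 0.9920 = 0.8399.
Q̄ = (1362/π) × (-0.1546 + 0.8399) = 433.54 × 0.6853 = 297.10 W/m².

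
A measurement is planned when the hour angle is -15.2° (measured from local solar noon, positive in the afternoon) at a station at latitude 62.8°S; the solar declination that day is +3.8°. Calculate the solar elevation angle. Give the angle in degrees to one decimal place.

22.4°

cos θ_z = sin(-62.8°) sin(3.8°) + cos(-62.8°) cos(3.8°) cos(-15.20°) = -0.0589 + 0.4401 = 0.3812.
θ_z = arccos(0.3812) = 67.59°, so the elevation is 90° − 67.59° = 22.41°.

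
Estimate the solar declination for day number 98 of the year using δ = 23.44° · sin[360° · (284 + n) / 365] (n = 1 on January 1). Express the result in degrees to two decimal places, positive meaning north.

+6.76°

360 × (284 + 98) / 365 = 376.767°; sin(376.767°) = 0.2885.
δ = 23.44 × 0.2885 = 6.762° ≈ +6.76°.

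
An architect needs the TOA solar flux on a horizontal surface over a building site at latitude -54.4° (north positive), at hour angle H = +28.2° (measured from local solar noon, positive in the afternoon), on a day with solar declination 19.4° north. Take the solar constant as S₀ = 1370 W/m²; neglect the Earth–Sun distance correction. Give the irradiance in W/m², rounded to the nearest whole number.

293 W/m²

cos θ_z = sin(-54.4°) sin(19.4°) + cos(-54.4°) cos(19.4°) cos(28.20°) = -0.2701 + 0.4839 = 0.2138.
Top-of-atmosphere irradiance = S₀ cos θ_z = 1370 × 0.2138 = 292.91 W/m².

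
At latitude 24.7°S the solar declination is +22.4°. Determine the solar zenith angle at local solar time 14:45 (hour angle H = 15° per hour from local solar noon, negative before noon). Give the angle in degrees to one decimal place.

61.8°

Hour angle H = 15° × (14.75 − 12) = 41.25°.
cos θ_z = sin φ sin δ + cos φ cos δ cos H = (-0.4179)(0.3811) + (0.9085)(0.9245)(0.7518) = 0.4722.
θ_z = arccos(0.4722) = 61.82°.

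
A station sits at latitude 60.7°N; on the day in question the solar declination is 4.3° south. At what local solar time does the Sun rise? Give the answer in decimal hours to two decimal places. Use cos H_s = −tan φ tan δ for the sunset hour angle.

cos H_s = −tan(60.7°) · tan(-4.3°) = 0.1340, so H_s = arccos(0.1340) = 82.30°.
Sunrise is at 12 − H_s/15 = 12 − 5.487 = 6.513 h local solar time.

6.51 h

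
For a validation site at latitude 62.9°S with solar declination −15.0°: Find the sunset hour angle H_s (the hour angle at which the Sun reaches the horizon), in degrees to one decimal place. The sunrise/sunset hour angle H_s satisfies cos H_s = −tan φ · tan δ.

cos H_s = −tan(-62.9°) · tan(-15.0°) = -0.5236, so H_s = arccos(-0.5236) = 121.57°.

121.6°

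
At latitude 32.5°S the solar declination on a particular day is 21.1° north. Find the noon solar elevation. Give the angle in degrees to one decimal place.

At local solar noon the hour angle is zero, so the elevation is 90° − |φ − δ| = 90° − |-32.5° − (21.1°)| = 90° − 53.6° = 36.4°.

36.4°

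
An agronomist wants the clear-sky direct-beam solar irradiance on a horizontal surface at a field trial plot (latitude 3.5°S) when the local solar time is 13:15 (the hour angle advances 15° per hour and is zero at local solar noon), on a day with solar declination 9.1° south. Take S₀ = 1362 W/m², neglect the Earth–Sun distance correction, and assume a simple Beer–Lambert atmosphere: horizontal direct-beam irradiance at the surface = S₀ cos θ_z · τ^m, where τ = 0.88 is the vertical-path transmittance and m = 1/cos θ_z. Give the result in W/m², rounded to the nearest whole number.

1121 W/m²

Hour angle H = 15° × (13.25 − 12) = 18.75°.
cos θ_z = sin φ sin δ + cos φ cos δ cos H = (-0.0610)(-0.1582) + (0.9981)(0.9874)(0.9469) = 0.9428.
Air mass m = 1/cos θ_z = 1/0.9428 = 1.061; τ^m = 0.88^1.061 = 0.8732.
Surface direct beam = 1362 × 0.9428 × 0.8732 = 1121.27 W/m².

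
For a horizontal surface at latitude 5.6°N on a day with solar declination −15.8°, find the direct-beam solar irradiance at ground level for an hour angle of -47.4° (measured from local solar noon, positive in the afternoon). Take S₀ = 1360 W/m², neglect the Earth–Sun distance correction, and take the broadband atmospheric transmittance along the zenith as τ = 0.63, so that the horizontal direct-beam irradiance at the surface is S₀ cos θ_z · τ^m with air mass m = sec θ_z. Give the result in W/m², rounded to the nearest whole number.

With φ = 5.6°, δ = -15.8°, H = -47.40°: sin φ sin δ = -0.0266, cos φ cos δ cos H = 0.6482, so cos θ_z = 0.6216.
Air mass m = 1/cos θ_z = 1/0.6216 = 1.609; τ^m = 0.63^1.609 = 0.4755.
Surface direct beam = 1360 × 0.6216 × 0.4755 = 401.98 W/m².

402 W/m²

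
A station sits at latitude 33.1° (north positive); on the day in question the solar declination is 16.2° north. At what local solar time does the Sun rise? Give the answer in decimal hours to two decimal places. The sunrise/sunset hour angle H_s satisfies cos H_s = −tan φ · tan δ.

5.27 h

cos H_s = −tan(33.1°) · tan(16.2°) = -0.1894, so H_s = arccos(-0.1894) = 100.92°.
Sunrise is at 12 − H_s/15 = 12 − 6.728 = 5.272 h local solar time.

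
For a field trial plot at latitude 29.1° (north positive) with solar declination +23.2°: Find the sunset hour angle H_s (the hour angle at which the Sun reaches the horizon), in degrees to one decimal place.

103.8°

The sunset hour angle satisfies cos H_s = −tan φ tan δ = -0.2386, giving H_s = 103.80°.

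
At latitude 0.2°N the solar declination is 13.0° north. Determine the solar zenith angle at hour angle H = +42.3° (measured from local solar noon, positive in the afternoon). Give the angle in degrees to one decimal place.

With φ = 0.2°, δ = 13.0°, H = 42.30°: sin φ sin δ = 0.0008, cos φ cos δ cos H = 0.7207, so cos θ_z = 0.7215.
θ_z = arccos(0.7215) = 43.82°.

43.8°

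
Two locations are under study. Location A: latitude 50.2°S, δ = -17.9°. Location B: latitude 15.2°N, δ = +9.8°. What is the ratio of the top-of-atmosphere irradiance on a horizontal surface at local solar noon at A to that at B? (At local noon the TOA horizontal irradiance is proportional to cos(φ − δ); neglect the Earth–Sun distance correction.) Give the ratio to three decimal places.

A: cos θ_z = cos(-50.2° − (-17.9°)) = 0.8453.
B: cos θ_z = cos(15.2° − (9.8°)) = 0.9956.
Ratio A/B = 0.8453 / 0.9956 = 0.8490.

0.849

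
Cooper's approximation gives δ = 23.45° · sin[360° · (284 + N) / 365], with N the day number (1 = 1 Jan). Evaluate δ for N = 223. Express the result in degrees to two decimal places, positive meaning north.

+15.06°

360 × (284 + 223) / 365 = 500.055°; sin(500.055°) = 0.6421.
δ = 23.45 × 0.6421 = 15.057° ≈ +15.06°.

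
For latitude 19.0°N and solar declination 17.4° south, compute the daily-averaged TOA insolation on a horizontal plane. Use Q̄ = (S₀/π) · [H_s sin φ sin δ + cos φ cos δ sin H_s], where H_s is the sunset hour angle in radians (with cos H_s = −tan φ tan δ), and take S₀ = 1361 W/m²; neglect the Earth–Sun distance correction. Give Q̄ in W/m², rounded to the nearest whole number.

327 W/m²

cos H_s = −tan(19.0°) · tan(-17.4°) = 0.1079, so H_s = arccos(0.1079) = 83.81°. In radians, H_s = 1.4628.
H_s sin φ sin δ = 1.4628 × 0.3256 × -0.2990 = -0.1424.
cos φ cos δ sin H_s = 0.9455 × 0.9542 × 0.9942 = 0.8970.
Q̄ = (1361/π) × (-0.1424 + 0.8970) = 433.22 × 0.7546 = 326.91 W/m².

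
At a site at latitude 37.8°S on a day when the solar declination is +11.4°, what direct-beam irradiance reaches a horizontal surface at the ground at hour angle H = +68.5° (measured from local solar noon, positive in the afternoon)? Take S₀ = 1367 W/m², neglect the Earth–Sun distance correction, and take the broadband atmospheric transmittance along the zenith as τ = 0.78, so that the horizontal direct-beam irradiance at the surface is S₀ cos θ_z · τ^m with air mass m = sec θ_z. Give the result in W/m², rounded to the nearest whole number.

cos θ_z = sin φ sin δ + cos φ cos δ cos H = (-0.6129)(0.1977) + (0.7902)(0.9803)(0.3665) = 0.1627.
Air mass m = 1/cos θ_z = 1/0.1627 = 6.146; τ^m = 0.78^6.146 = 0.2172.
Surface direct beam = 1367 × 0.1627 × 0.2172 = 48.31 W/m².

48 W/m²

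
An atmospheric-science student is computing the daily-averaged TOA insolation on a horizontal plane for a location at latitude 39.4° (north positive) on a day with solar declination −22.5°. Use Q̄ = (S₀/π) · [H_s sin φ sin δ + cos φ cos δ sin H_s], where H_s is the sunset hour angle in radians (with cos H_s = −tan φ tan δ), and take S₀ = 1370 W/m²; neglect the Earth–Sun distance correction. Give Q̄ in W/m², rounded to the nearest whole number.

cos H_s = −tan(39.4°) · tan(-22.5°) = 0.3402, so H_s = arccos(0.3402) = 70.11°. In radians, H_s = 1.2237.
H_s sin φ sin δ = 1.2237 × 0.6347 × -0.3827 = -0.2972.
cos φ cos δ sin H_s = 0.7727 × 0.9239 × 0.9404 = 0.6713.
Q̄ = (1370/π) × (-0.2972 + 0.6713) = 436.08 × 0.3741 = 163.14 W/m².

163 W/m²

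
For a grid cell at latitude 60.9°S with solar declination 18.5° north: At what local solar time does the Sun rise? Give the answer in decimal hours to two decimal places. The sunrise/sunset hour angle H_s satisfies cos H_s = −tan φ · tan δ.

cos H_s = −tan(-60.9°) · tan(18.5°) = 0.6011, so H_s = arccos(0.6011) = 53.05°.
Sunrise is at 12 − H_s/15 = 12 − 3.537 = 8.463 h local solar time.

8.46 h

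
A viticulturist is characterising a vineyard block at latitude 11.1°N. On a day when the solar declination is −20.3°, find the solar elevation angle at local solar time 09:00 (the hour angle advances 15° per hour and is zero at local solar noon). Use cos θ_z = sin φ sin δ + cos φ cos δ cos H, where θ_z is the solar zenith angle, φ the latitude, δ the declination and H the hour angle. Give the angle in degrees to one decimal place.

Hour angle H = 15° × (9 − 12) = -45.00°.
With φ = 11.1°, δ = -20.3°, H = -45.00°: sin φ sin δ = -0.0668, cos φ cos δ cos H = 0.6508, so cos θ_z = 0.5840.
θ_z = arccos(0.5840) = 54.27°, so the elevation is 90° − 54.27° = 35.73°.

35.7°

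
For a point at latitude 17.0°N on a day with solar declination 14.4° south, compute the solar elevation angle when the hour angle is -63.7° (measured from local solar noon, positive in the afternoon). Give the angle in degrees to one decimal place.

cos θ_z = sin(17.0°) sin(-14.4°) + cos(17.0°) cos(-14.4°) cos(-63.70°) = -0.0727 + 0.4104 = 0.3377.
θ_z = arccos(0.3377) = 70.26°, so the elevation is 90° − 70.26° = 19.74°.

19.7°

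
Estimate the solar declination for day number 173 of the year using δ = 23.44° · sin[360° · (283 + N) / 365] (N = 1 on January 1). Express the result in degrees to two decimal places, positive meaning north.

+23.44°

360 × (283 + 173) / 365 = 449.753°; sin(449.753°) = 1.0000.
δ = 23.44 × 1.0000 = 23.440° ≈ +23.44°.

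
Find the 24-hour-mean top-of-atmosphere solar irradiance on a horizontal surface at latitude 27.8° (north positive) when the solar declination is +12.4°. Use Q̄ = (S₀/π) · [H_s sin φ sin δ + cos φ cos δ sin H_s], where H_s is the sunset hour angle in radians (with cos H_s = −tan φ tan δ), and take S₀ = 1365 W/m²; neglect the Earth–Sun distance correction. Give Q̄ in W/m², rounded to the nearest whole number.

446 W/m²

cos H_s = −tan(27.8°) · tan(12.4°) = -0.1159, so H_s = arccos(-0.1159) = 96.66°. In radians, H_s = 1.6870.
H_s sin φ sin δ = 1.6870 × 0.4664 × 0.2147 = 0.1689.
cos φ cos δ sin H_s = 0.8846 × 0.9767 × 0.9933 = 0.8582.
Q̄ = (1365/π) × (0.1689 + 0.8582) = 434.49 × 1.0271 = 446.26 W/m².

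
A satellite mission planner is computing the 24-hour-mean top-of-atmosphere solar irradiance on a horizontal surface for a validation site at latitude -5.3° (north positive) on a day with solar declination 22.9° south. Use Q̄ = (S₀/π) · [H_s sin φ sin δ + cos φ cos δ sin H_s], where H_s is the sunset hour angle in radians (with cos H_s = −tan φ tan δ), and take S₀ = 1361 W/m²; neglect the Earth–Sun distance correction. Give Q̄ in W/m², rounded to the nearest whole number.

The sunset hour angle satisfies cos H_s = −tan φ tan δ = -0.0392, giving H_s = 92.25°. In radians, H_s = 1.6101.
H_s sin φ sin δ = 1.6101 × -0.0924 × -0.3891 = 0.0579.
cos φ cos δ sin H_s = 0.9957 × 0.9212 × 0.9992 = 0.9165.
Q̄ = (1361/π) × (0.0579 + 0.9165) = 433.22 × 0.9744 = 422.13 W/m².

422 W/m²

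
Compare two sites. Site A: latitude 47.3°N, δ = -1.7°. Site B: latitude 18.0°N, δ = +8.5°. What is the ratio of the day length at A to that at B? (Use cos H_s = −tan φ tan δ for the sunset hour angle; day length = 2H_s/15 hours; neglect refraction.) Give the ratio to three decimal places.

0.950

A: H_s = arccos(−tan 47.3° · tan -1.7°) = 88.16°, so 2H_s/15 = 11.7547 h.
B: H_s = arccos(−tan 18.0° · tan 8.5°) = 92.78°, so 2H_s/15 = 12.3707 h.
Ratio A/B = 11.7547 / 12.3707 = 0.9502.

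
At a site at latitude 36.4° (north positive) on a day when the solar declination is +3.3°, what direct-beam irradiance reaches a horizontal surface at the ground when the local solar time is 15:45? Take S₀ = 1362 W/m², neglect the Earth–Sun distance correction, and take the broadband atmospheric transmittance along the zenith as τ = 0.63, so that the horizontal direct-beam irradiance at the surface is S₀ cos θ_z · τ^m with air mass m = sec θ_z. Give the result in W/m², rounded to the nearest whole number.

250 W/m²

Hour angle H = 15° × (15.75 − 12) = 56.25°.
cos θ_z = sin(36.4°) sin(3.3°) + cos(36.4°) cos(3.3°) cos(56.25°) = 0.0342 + 0.4464 = 0.4806.
Air mass m = 1/cos θ_z = 1/0.4806 = 2.081; τ^m = 0.63^2.081 = 0.3823.
Surface direct beam = 1362 × 0.4806 × 0.3823 = 250.24 W/m².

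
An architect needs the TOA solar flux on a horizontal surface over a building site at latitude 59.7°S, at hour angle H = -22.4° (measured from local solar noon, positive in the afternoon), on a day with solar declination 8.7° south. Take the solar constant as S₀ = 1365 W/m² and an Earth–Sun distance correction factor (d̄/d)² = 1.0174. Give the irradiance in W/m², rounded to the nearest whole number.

cos θ_z = sin φ sin δ + cos φ cos δ cos H = (-0.8634)(-0.1513) + (0.5045)(0.9885)(0.9245) = 0.5917.
Top-of-atmosphere irradiance = S₀ (d̄/d)² cos θ_z = 1365 × 1.0174 × 0.5917 = 821.72 W/m².

822 W/m²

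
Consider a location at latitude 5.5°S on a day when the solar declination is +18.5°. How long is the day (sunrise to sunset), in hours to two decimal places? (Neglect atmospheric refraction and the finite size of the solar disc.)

11.75 hours

−tan φ tan δ = −(-0.0963)(0.3346) = 0.0322; H_s = arccos(0.0322) = 88.15°.
Day length = 2 H_s / 15° h⁻¹ = 176.30° / 15 = 11.753 h.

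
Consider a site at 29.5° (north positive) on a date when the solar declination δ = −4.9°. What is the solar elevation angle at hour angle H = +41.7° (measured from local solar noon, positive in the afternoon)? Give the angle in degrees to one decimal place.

37.3°

cos θ_z = sin(29.5°) sin(-4.9°) + cos(29.5°) cos(-4.9°) cos(41.70°) = -0.0421 + 0.6475 = 0.6054.
θ_z = arccos(0.6054) = 52.74°, so the elevation is 90° − 52.74° = 37.26°.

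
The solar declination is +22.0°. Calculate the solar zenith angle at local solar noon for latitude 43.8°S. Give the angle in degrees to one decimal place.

At local solar noon the hour angle is zero, so the zenith angle is |φ − δ| = |-43.8° − (22.0°)| = 65.8°.

65.8°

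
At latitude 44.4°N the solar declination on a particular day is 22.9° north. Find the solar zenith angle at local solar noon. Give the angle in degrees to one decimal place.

At local solar noon the hour angle is zero, so the zenith angle is |φ − δ| = |44.4° − (22.9°)| = 21.5°.

21.5°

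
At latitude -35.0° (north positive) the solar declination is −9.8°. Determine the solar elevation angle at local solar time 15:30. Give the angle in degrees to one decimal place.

36.1°

Hour angle H = 15° × (15.5 − 12) = 52.50°.
cos θ_z = sin φ sin δ + cos φ cos δ cos H = (-0.5736)(-0.1702) + (0.8192)(0.9854)(0.6088) = 0.5891.
θ_z = arccos(0.5891) = 53.91°, so the elevation is 90° − 53.91° = 36.09°.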